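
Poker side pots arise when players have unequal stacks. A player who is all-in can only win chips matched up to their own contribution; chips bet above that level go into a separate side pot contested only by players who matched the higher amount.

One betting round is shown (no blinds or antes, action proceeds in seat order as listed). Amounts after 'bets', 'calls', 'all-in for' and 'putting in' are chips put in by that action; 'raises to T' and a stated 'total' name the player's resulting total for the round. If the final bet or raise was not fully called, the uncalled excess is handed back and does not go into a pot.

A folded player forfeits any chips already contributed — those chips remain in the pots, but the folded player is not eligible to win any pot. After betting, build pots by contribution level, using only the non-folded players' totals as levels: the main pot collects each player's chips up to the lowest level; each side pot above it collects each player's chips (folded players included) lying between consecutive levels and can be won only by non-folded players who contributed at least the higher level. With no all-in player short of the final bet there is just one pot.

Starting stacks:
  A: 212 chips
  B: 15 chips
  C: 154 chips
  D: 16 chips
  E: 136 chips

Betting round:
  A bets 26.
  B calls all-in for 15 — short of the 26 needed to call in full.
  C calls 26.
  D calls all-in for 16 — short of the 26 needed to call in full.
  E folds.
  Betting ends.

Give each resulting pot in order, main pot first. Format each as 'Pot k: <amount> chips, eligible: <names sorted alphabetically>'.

Pot 1: 60 chips, eligible: A, B, C, D
Pot 2: 3 chips, eligible: A, C, D
Pot 3: 20 chips, eligible: A, C

Derivation:
Contributions: A=26, B=15, C=26, D=16
Folded: E
Pot levels (distinct totals of non-folded players): 15, 16, 26
Layer 1-15: 15 each from A, B, C, D = 15*4 = 60 chips; eligible A, B, C, D
Layer 16-16: 1 each from A, C, D = 1*3 = 3 chips; eligible A, C, D
Layer 17-26: 10 each from A, C = 10*2 = 20 chips; eligible A, C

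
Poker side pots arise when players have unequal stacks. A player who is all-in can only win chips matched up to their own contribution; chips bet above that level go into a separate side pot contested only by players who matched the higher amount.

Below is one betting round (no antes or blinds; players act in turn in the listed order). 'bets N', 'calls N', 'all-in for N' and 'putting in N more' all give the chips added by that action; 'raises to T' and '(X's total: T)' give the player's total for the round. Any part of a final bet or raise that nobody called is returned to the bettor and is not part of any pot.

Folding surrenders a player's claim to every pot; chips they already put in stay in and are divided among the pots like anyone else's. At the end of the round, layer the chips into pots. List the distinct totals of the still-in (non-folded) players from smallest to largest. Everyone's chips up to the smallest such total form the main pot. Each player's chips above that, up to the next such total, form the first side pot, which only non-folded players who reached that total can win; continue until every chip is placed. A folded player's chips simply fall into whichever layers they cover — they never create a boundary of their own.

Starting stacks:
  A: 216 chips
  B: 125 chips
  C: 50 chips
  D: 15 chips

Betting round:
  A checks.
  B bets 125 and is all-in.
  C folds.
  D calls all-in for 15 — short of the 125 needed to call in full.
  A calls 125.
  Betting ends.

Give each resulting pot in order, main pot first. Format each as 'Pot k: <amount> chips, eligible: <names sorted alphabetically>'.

Pot 1: 45 chips, eligible: A, B, D
Pot 2: 220 chips, eligible: A, B

Derivation:
Contributions: A=125, B=125, D=15
Folded: C
Pot levels (distinct totals of non-folded players): 15, 125
Layer 1-15: 15 each from A, B, D = 15*3 = 45 chips; eligible A, B, D
Layer 16-125: 110 each from A, B = 110*2 = 220 chips; eligible A, B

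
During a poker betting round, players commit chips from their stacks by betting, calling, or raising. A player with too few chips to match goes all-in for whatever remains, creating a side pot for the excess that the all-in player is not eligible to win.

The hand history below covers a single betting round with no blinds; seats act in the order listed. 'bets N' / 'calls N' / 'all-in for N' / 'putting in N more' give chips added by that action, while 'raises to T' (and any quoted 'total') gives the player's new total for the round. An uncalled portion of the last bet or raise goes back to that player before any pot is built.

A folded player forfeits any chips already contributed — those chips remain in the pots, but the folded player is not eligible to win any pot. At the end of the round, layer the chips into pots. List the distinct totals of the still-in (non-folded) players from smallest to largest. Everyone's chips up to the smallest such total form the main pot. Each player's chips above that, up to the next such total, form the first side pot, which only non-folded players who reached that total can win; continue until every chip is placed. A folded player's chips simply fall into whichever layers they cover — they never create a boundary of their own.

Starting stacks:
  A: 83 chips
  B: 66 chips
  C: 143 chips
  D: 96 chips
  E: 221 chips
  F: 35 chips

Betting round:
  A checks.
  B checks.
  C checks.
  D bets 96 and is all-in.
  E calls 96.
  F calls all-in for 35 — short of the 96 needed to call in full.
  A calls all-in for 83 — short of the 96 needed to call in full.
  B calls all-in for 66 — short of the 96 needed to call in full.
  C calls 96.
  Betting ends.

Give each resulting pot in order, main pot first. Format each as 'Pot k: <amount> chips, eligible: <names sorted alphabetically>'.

Contributions: A=83, B=66, C=96, D=96, E=96, F=35
Pot levels (distinct totals of non-folded players): 35, 66, 83, 96
Layer 1-35: 35 each from A, B, C, D, E, F = 35*6 = 210 chips; eligible A, B, C, D, E, F
Layer 36-66: 31 each from A, B, C, D, E = 31*5 = 155 chips; eligible A, B, C, D, E
Layer 67-83: 17 each from A, C, D, E = 17*4 = 68 chips; eligible A, C, D, E
Layer 84-96: 13 each from C, D, E = 13*3 = 39 chips; eligible C, D, E

Pot 1: 210 chips, eligible: A, B, C, D, E, F
Pot 2: 155 chips, eligible: A, B, C, D, E
Pot 3: 68 chips, eligible: A, C, D, E
Pot 4: 39 chips, eligible: C, D, E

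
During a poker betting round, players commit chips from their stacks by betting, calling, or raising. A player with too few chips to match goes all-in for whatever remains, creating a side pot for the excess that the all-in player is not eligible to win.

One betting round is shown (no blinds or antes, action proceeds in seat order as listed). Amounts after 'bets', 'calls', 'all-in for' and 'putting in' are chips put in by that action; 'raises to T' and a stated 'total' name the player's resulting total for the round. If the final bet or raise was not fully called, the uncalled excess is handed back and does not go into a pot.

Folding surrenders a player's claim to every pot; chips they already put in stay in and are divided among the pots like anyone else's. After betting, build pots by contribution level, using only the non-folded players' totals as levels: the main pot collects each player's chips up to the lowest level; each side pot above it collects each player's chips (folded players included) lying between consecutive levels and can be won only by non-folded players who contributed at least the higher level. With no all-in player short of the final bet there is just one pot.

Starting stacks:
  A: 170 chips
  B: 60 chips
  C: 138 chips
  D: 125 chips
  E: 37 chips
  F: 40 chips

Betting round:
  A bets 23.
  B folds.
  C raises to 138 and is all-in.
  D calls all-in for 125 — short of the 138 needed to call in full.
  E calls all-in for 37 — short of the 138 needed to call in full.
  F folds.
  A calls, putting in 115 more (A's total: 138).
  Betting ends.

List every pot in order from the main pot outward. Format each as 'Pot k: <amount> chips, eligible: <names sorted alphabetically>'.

Contributions: A=138, C=138, D=125, E=37
Folded: B, F
Pot levels (distinct totals of non-folded players): 37, 125, 138
Layer 1-37: 37 each from A, C, D, E = 37*4 = 148 chips; eligible A, C, D, E
Layer 38-125: 88 each from A, C, D = 88*3 = 264 chips; eligible A, C, D
Layer 126-138: 13 each from A, C = 13*2 = 26 chips; eligible A, C

Pot 1: 148 chips, eligible: A, C, D, E
Pot 2: 264 chips, eligible: A, C, D
Pot 3: 26 chips, eligible: A, C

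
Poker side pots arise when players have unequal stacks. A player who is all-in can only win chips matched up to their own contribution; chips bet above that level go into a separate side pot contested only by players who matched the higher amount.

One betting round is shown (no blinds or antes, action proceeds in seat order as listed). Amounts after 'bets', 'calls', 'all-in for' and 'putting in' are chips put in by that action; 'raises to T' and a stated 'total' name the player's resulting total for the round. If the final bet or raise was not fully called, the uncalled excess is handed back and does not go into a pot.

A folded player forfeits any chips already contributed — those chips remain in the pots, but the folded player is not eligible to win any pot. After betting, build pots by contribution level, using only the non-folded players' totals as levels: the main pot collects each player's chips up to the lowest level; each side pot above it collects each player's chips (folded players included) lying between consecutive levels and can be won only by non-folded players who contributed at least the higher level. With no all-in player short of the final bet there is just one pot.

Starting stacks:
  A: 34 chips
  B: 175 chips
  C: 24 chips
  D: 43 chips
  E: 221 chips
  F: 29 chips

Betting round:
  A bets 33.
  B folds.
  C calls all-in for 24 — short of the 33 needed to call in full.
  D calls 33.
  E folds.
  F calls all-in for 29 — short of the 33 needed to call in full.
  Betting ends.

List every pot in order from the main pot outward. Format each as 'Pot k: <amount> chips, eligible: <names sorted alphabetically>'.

Contributions: A=33, C=24, D=33, F=29
Folded: B, E
Pot levels (distinct totals of non-folded players): 24, 29, 33
Layer 1-24: 24 each from A, C, D, F = 24*4 = 96 chips; eligible A, C, D, F
Layer 25-29: 5 each from A, D, F = 5*3 = 15 chips; eligible A, D, F
Layer 30-33: 4 each from A, D = 4*2 = 8 chips; eligible A, D

Pot 1: 96 chips, eligible: A, C, D, F
Pot 2: 15 chips, eligible: A, D, F
Pot 3: 8 chips, eligible: A, D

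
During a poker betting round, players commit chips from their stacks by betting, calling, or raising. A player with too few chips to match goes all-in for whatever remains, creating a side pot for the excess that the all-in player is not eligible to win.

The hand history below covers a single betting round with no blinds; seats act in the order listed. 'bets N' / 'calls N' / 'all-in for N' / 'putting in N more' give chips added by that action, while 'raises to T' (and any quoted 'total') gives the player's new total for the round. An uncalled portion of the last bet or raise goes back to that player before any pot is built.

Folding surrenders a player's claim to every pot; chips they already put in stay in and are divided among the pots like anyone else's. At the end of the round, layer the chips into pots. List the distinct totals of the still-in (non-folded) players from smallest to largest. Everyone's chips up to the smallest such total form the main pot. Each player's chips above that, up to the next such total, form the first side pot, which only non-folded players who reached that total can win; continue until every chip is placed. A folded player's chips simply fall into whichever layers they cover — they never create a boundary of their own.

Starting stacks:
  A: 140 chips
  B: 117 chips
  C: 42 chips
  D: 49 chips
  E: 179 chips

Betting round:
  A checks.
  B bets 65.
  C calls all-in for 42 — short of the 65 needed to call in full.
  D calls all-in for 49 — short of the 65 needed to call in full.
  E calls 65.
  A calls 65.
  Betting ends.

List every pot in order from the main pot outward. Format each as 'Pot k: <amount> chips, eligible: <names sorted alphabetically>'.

Contributions: A=65, B=65, C=42, D=49, E=65
Pot levels (distinct totals of non-folded players): 42, 49, 65
Layer 1-42: 42 each from A, B, C, D, E = 42*5 = 210 chips; eligible A, B, C, D, E
Layer 43-49: 7 each from A, B, D, E = 7*4 = 28 chips; eligible A, B, D, E
Layer 50-65: 16 each from A, B, E = 16*3 = 48 chips; eligible A, B, E

Pot 1: 210 chips, eligible: A, B, C, D, E
Pot 2: 28 chips, eligible: A, B, D, E
Pot 3: 48 chips, eligible: A, B, E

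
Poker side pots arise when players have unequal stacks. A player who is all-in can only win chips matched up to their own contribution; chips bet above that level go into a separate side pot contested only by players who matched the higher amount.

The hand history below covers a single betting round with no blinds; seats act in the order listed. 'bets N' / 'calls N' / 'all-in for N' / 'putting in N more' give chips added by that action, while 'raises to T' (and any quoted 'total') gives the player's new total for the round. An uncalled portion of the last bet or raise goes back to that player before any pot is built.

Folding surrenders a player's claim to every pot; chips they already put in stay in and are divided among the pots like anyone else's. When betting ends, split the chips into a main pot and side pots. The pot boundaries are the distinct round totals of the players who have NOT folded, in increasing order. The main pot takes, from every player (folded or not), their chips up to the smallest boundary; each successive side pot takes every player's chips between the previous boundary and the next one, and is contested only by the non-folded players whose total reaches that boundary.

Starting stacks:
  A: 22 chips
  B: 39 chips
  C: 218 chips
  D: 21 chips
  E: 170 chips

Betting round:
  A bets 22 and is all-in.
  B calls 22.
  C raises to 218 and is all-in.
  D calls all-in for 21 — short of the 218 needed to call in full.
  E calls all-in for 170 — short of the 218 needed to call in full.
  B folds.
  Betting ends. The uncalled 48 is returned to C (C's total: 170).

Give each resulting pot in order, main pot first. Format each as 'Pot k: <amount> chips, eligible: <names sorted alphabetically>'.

Pot 1: 105 chips, eligible: A, C, D, E
Pot 2: 4 chips, eligible: A, C, E
Pot 3: 296 chips, eligible: C, E

Derivation:
Contributions (after 48 returned to C): A=22, B=22, C=170, D=21, E=170
Folded: B
Pot levels (distinct totals of non-folded players): 21, 22, 170
Layer 1-21: 21 each from A, B, C, D, E = 21*5 = 105 chips; eligible A, C, D, E
Layer 22-22: 1 each from A, B, C, E = 1*4 = 4 chips; eligible A, C, E
Layer 23-170: 148 each from C, E = 148*2 = 296 chips; eligible C, E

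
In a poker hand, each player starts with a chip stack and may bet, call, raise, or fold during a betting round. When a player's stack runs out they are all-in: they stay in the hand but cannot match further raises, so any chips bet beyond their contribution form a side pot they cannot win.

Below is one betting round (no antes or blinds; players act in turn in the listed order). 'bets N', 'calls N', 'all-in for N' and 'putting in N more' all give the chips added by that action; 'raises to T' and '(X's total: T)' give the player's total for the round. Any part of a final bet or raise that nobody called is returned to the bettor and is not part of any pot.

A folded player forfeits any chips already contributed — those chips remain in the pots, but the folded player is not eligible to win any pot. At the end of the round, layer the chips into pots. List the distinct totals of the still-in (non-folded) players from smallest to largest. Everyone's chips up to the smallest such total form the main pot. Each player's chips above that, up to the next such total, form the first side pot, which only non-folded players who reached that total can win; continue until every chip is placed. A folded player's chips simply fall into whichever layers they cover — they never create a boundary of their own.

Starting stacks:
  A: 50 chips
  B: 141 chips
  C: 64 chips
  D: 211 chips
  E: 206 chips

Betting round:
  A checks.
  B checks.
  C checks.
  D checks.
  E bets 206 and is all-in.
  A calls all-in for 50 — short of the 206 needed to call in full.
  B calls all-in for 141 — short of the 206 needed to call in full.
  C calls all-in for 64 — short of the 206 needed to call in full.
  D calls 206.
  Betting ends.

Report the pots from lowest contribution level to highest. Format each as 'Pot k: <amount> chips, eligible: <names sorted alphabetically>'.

Pot 1: 250 chips, eligible: A, B, C, D, E
Pot 2: 56 chips, eligible: B, C, D, E
Pot 3: 231 chips, eligible: B, D, E
Pot 4: 130 chips, eligible: D, E

Derivation:
Contributions: A=50, B=141, C=64, D=206, E=206
Pot levels (distinct totals of non-folded players): 50, 64, 141, 206
Layer 1-50: 50 each from A, B, C, D, E = 50*5 = 250 chips; eligible A, B, C, D, E
Layer 51-64: 14 each from B, C, D, E = 14*4 = 56 chips; eligible B, C, D, E
Layer 65-141: 77 each from B, D, E = 77*3 = 231 chips; eligible B, D, E
Layer 142-206: 65 each from D, E = 65*2 = 130 chips; eligible D, E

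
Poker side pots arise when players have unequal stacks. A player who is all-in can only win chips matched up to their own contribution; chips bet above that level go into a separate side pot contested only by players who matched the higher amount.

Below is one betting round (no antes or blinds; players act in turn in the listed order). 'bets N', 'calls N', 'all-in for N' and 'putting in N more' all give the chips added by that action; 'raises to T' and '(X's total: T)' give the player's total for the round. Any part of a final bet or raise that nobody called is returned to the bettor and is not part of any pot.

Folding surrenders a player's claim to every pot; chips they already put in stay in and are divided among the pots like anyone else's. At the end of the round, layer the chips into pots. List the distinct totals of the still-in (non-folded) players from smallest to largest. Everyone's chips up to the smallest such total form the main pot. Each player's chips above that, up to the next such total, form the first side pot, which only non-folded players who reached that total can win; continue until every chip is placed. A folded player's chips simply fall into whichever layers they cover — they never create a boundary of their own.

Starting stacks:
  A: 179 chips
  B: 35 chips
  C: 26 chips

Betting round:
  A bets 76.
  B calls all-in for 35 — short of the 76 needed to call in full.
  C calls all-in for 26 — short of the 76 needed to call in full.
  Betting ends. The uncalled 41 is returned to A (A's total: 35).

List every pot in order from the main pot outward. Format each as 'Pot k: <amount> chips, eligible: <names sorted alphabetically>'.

Contributions (after 41 returned to A): A=35, B=35, C=26
Pot levels (distinct totals of non-folded players): 26, 35
Layer 1-26: 26 each from A, B, C = 26*3 = 78 chips; eligible A, B, C
Layer 27-35: 9 each from A, B = 9*2 = 18 chips; eligible A, B

Pot 1: 78 chips, eligible: A, B, C
Pot 2: 18 chips, eligible: A, B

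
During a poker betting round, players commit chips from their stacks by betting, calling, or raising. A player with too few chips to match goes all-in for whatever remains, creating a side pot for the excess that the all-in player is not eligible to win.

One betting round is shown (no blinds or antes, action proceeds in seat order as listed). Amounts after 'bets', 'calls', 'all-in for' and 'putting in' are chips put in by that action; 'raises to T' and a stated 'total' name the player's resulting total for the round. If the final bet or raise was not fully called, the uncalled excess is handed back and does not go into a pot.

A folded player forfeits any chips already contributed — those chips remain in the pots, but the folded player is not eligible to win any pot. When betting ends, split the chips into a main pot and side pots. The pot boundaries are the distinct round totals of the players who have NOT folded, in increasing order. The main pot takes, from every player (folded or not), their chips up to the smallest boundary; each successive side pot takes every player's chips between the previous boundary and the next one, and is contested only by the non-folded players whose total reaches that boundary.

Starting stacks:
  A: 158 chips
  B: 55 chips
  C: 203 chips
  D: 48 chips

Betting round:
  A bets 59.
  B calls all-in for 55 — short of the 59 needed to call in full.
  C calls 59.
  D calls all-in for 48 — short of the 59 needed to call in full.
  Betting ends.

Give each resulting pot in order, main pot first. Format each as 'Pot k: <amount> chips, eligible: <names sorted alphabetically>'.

Pot 1: 192 chips, eligible: A, B, C, D
Pot 2: 21 chips, eligible: A, B, C
Pot 3: 8 chips, eligible: A, C

Derivation:
Contributions: A=59, B=55, C=59, D=48
Pot levels (distinct totals of non-folded players): 48, 55, 59
Layer 1-48: 48 each from A, B, C, D = 48*4 = 192 chips; eligible A, B, C, D
Layer 49-55: 7 each from A, B, C = 7*3 = 21 chips; eligible A, B, C
Layer 56-59: 4 each from A, C = 4*2 = 8 chips; eligible A, C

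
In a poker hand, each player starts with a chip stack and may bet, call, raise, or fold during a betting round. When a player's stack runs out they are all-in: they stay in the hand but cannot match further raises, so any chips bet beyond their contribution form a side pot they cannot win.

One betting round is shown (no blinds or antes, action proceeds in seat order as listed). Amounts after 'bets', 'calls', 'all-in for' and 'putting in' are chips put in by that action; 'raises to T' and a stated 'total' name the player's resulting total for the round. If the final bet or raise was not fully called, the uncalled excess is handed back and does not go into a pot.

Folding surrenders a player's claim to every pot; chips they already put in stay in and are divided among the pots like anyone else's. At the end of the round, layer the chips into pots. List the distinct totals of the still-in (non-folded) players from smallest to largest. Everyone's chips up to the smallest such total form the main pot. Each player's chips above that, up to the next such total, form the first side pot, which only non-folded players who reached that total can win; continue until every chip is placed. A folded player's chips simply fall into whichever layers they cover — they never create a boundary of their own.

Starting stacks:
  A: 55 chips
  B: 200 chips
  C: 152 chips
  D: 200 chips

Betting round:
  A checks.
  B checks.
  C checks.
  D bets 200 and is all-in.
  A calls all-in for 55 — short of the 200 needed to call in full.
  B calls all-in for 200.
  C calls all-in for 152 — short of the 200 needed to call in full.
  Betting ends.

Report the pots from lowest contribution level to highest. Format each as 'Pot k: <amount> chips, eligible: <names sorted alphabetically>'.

Pot 1: 220 chips, eligible: A, B, C, D
Pot 2: 291 chips, eligible: B, C, D
Pot 3: 96 chips, eligible: B, D

Derivation:
Contributions: A=55, B=200, C=152, D=200
Pot levels (distinct totals of non-folded players): 55, 152, 200
Layer 1-55: 55 each from A, B, C, D = 55*4 = 220 chips; eligible A, B, C, D
Layer 56-152: 97 each from B, C, D = 97*3 = 291 chips; eligible B, C, D
Layer 153-200: 48 each from B, D = 48*2 = 96 chips; eligible B, D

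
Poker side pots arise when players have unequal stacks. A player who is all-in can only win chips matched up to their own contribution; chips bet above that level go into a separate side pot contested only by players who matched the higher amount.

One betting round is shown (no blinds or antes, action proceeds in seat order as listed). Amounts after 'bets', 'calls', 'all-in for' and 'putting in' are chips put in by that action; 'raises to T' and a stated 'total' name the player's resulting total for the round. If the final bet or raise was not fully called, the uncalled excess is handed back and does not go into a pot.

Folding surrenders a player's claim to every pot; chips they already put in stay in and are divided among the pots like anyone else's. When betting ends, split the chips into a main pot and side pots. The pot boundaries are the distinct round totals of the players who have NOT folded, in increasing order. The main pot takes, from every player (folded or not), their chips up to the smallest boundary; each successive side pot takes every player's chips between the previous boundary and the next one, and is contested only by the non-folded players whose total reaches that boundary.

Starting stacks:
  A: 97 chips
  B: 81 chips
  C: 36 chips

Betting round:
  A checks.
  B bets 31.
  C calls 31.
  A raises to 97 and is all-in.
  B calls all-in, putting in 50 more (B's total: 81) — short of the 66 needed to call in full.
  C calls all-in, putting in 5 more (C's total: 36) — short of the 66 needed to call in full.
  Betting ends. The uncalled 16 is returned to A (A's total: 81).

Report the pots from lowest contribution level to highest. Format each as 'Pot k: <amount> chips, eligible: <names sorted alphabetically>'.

Contributions (after 16 returned to A): A=81, B=81, C=36
Pot levels (distinct totals of non-folded players): 36, 81
Layer 1-36: 36 each from A, B, C = 36*3 = 108 chips; eligible A, B, C
Layer 37-81: 45 each from A, B = 45*2 = 90 chips; eligible A, B

Pot 1: 108 chips, eligible: A, B, C
Pot 2: 90 chips, eligible: A, B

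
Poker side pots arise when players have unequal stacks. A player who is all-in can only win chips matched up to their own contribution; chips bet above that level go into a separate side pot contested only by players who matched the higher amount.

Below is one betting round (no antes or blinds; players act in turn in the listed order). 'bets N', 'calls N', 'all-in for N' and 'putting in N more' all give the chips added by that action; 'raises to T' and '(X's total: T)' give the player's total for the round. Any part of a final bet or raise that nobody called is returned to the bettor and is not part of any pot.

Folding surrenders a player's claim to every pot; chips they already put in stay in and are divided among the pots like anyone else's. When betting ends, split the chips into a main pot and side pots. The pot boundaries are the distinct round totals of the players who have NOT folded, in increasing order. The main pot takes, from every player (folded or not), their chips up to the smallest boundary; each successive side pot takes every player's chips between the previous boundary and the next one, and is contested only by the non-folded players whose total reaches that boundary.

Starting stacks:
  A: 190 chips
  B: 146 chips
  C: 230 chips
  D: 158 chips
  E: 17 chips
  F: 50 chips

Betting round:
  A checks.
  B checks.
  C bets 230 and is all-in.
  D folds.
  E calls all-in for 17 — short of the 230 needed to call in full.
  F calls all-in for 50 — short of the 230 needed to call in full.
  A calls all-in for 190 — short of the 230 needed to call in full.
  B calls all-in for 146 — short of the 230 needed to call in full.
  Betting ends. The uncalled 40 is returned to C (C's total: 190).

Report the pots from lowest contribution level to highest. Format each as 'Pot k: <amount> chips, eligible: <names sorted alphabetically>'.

Contributions (after 40 returned to C): A=190, B=146, C=190, E=17, F=50
Folded: D
Pot levels (distinct totals of non-folded players): 17, 50, 146, 190
Layer 1-17: 17 each from A, B, C, E, F = 17*5 = 85 chips; eligible A, B, C, E, F
Layer 18-50: 33 each from A, B, C, F = 33*4 = 132 chips; eligible A, B, C, F
Layer 51-146: 96 each from A, B, C = 96*3 = 288 chips; eligible A, B, C
Layer 147-190: 44 each from A, C = 44*2 = 88 chips; eligible A, C

Pot 1: 85 chips, eligible: A, B, C, E, F
Pot 2: 132 chips, eligible: A, B, C, F
Pot 3: 288 chips, eligible: A, B, C
Pot 4: 88 chips, eligible: A, C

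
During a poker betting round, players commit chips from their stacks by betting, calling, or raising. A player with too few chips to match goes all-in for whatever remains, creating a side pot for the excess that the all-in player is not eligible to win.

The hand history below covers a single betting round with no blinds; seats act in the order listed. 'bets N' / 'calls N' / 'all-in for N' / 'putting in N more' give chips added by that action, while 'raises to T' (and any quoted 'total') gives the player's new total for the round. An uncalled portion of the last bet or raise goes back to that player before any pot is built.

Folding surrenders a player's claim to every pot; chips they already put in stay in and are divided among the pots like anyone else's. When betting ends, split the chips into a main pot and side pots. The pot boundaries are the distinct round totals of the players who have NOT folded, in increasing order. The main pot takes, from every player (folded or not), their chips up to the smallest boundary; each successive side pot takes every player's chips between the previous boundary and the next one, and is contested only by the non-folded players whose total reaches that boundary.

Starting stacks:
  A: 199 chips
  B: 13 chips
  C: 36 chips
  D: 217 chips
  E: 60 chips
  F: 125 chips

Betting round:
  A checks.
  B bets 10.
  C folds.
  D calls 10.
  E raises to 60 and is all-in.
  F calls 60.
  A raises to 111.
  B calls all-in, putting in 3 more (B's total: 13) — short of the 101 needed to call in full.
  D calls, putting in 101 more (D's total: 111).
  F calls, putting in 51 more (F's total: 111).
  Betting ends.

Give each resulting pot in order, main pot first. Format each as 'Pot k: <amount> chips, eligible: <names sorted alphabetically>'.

Contributions: A=111, B=13, D=111, E=60, F=111
Folded: C
Pot levels (distinct totals of non-folded players): 13, 60, 111
Layer 1-13: 13 each from A, B, D, E, F = 13*5 = 65 chips; eligible A, B, D, E, F
Layer 14-60: 47 each from A, D, E, F = 47*4 = 188 chips; eligible A, D, E, F
Layer 61-111: 51 each from A, D, F = 51*3 = 153 chips; eligible A, D, F

Pot 1: 65 chips, eligible: A, B, D, E, F
Pot 2: 188 chips, eligible: A, D, E, F
Pot 3: 153 chips, eligible: A, D, F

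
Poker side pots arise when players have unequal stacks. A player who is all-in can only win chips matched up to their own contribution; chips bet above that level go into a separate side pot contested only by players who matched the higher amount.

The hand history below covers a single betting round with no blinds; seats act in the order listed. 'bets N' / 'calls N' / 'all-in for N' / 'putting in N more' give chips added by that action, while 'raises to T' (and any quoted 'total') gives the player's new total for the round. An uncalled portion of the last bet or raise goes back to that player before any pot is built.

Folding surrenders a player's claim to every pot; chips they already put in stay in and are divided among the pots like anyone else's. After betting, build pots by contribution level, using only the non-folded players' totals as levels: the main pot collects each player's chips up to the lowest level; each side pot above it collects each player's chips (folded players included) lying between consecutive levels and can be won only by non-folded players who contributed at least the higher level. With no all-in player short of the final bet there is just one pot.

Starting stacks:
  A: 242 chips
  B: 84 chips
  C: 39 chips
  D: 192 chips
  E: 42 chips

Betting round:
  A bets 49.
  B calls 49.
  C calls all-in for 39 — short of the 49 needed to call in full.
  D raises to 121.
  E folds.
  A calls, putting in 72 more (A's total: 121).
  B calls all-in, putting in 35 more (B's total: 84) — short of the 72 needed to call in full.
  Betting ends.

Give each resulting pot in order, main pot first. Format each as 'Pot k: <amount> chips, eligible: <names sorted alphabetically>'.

Contributions: A=121, B=84, C=39, D=121
Folded: E
Pot levels (distinct totals of non-folded players): 39, 84, 121
Layer 1-39: 39 each from A, B, C, D = 39*4 = 156 chips; eligible A, B, C, D
Layer 40-84: 45 each from A, B, D = 45*3 = 135 chips; eligible A, B, D
Layer 85-121: 37 each from A, D = 37*2 = 74 chips; eligible A, D

Pot 1: 156 chips, eligible: A, B, C, D
Pot 2: 135 chips, eligible: A, B, D
Pot 3: 74 chips, eligible: A, D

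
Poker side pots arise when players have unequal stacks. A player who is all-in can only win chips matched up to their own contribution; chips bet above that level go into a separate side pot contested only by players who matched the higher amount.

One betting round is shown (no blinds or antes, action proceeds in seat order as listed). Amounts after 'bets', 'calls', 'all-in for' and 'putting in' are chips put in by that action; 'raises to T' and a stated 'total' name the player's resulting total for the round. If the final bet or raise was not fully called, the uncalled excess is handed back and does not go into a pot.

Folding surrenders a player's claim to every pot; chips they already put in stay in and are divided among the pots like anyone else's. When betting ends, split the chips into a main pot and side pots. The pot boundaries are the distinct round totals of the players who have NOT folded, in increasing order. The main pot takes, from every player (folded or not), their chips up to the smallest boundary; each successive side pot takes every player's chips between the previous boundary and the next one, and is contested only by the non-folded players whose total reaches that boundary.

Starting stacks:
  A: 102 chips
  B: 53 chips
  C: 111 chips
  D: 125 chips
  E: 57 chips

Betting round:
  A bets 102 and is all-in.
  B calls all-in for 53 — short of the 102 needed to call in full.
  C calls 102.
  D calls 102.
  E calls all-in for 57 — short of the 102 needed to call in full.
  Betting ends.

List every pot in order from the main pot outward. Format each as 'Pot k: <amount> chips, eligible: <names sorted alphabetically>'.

Pot 1: 265 chips, eligible: A, B, C, D, E
Pot 2: 16 chips, eligible: A, C, D, E
Pot 3: 135 chips, eligible: A, C, D

Derivation:
Contributions: A=102, B=53, C=102, D=102, E=57
Pot levels (distinct totals of non-folded players): 53, 57, 102
Layer 1-53: 53 each from A, B, C, D, E = 53*5 = 265 chips; eligible A, B, C, D, E
Layer 54-57: 4 each from A, C, D, E = 4*4 = 16 chips; eligible A, C, D, E
Layer 58-102: 45 each from A, C, D = 45*3 = 135 chips; eligible A, C, D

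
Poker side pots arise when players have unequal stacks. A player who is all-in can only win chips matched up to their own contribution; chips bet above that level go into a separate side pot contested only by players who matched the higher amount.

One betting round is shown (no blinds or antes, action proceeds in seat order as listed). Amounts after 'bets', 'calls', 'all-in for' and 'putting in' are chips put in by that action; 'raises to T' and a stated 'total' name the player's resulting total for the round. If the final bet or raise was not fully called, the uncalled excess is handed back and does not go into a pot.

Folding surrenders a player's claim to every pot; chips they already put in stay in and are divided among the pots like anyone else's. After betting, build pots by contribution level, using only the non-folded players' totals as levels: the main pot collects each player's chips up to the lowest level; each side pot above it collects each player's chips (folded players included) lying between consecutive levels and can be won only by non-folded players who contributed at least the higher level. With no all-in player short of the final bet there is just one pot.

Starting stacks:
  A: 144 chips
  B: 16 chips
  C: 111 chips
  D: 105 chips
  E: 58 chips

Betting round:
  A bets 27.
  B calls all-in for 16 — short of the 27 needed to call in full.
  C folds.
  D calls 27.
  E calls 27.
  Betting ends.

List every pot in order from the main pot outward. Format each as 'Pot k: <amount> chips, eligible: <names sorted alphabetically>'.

Contributions: A=27, B=16, D=27, E=27
Folded: C
Pot levels (distinct totals of non-folded players): 16, 27
Layer 1-16: 16 each from A, B, D, E = 16*4 = 64 chips; eligible A, B, D, E
Layer 17-27: 11 each from A, D, E = 11*3 = 33 chips; eligible A, D, E

Pot 1: 64 chips, eligible: A, B, D, E
Pot 2: 33 chips, eligible: A, D, E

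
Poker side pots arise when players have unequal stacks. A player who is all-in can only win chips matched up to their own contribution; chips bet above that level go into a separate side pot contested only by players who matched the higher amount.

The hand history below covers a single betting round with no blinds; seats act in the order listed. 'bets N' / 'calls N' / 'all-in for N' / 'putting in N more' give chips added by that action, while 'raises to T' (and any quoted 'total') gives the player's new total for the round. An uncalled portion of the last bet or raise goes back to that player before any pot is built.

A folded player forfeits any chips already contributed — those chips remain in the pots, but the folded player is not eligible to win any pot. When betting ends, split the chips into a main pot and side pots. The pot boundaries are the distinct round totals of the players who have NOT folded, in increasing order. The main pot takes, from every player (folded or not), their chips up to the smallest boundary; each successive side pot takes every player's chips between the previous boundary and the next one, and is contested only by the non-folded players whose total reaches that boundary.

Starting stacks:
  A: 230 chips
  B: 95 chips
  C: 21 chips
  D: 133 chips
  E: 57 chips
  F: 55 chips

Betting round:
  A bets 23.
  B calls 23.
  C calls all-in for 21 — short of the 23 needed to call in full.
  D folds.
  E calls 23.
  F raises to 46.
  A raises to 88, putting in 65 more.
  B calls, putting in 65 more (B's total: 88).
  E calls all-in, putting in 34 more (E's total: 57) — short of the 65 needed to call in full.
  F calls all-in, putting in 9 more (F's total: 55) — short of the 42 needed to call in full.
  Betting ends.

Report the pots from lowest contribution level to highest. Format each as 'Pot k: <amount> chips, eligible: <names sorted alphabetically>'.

Pot 1: 105 chips, eligible: A, B, C, E, F
Pot 2: 136 chips, eligible: A, B, E, F
Pot 3: 6 chips, eligible: A, B, E
Pot 4: 62 chips, eligible: A, B

Derivation:
Contributions: A=88, B=88, C=21, E=57, F=55
Folded: D
Pot levels (distinct totals of non-folded players): 21, 55, 57, 88
Layer 1-21: 21 each from A, B, C, E, F = 21*5 = 105 chips; eligible A, B, C, E, F
Layer 22-55: 34 each from A, B, E, F = 34*4 = 136 chips; eligible A, B, E, F
Layer 56-57: 2 each from A, B, E = 2*3 = 6 chips; eligible A, B, E
Layer 58-88: 31 each from A, B = 31*2 = 62 chips; eligible A, B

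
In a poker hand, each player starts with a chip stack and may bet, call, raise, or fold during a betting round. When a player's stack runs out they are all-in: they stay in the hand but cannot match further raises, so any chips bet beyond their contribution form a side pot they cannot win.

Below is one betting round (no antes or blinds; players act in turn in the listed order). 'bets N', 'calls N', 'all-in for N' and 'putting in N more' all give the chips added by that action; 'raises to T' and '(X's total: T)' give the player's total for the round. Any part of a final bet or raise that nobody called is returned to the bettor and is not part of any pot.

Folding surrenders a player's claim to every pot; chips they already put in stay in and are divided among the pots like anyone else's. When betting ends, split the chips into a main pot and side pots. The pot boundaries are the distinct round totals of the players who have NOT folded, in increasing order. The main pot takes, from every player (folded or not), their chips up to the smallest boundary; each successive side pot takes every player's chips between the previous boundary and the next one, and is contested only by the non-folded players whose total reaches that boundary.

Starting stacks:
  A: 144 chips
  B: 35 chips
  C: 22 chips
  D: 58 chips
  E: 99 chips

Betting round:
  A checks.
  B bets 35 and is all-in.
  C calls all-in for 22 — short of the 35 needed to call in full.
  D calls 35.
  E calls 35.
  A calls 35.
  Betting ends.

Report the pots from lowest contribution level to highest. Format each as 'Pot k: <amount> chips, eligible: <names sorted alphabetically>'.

Contributions: A=35, B=35, C=22, D=35, E=35
Pot levels (distinct totals of non-folded players): 22, 35
Layer 1-22: 22 each from A, B, C, D, E = 22*5 = 110 chips; eligible A, B, C, D, E
Layer 23-35: 13 each from A, B, D, E = 13*4 = 52 chips; eligible A, B, D, E

Pot 1: 110 chips, eligible: A, B, C, D, E
Pot 2: 52 chips, eligible: A, B, D, E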